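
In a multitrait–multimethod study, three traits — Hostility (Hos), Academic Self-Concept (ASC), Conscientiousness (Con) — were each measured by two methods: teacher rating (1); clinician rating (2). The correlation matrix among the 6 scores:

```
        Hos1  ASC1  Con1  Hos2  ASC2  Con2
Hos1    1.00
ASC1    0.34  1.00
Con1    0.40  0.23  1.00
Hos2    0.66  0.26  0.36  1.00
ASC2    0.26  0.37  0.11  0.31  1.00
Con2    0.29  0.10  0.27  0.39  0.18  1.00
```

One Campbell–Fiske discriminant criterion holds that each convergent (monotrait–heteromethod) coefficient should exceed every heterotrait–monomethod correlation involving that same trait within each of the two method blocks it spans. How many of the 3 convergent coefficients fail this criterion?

Convergent coefficients and their comparison sets:
Hos (methods 1·2): 0.66 vs {0.34, 0.31, 0.40, 0.39} → pass.
ASC (methods 1·2): 0.37 vs {0.34, 0.31, 0.23, 0.18} → pass.
Con (methods 1·2): 0.27 vs {0.40, 0.39, 0.23, 0.18} → fail.
1 of 3 fail.

1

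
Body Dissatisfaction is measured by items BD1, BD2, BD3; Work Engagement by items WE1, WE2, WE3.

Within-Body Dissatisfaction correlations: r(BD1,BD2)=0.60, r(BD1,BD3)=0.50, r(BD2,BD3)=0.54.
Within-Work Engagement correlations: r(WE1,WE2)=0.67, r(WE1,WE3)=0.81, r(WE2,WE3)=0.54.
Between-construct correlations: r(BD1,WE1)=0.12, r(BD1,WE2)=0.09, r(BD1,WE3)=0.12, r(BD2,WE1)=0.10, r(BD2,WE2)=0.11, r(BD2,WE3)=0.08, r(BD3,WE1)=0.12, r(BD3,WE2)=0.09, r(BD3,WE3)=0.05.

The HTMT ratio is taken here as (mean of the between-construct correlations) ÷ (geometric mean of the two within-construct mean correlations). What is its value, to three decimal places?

Between-construct mean = 0.88/9 = 0.0978.
Mean within-BD = 1.64/3 = 0.5467; mean within-WE = 2.02/3 = 0.6733.
Geometric mean = √(0.5467 × 0.6733) = 0.6067.
HTMT = 0.0978 / 0.6067 = 0.161.

0.161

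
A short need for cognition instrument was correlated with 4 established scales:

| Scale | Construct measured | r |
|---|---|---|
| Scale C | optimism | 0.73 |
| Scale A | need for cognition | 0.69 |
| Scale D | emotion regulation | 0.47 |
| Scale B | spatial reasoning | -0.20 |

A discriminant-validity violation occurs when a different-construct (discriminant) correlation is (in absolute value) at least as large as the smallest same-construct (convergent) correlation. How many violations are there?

Convergent (same construct = need for cognition): Scale A.
Smallest convergent = 0.69. Discriminant |r|: 0.73, 0.47, 0.20; count ≥ 0.69 → 1.

1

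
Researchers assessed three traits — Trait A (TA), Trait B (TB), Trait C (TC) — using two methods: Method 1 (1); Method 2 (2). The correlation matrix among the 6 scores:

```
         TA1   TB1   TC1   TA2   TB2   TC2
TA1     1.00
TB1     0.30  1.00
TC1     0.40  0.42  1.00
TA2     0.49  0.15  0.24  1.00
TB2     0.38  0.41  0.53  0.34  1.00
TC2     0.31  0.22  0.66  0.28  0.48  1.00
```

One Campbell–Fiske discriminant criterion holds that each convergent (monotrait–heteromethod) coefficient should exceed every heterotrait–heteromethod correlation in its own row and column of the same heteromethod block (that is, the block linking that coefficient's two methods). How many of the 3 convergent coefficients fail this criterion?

1

Each convergent coefficient versus the relevant comparison correlations:
TA (methods 1·2): 0.49 vs {0.38, 0.15, 0.31, 0.24} → pass.
TB (methods 1·2): 0.41 vs {0.15, 0.38, 0.22, 0.53} → fail.
TC (methods 1·2): 0.66 vs {0.24, 0.31, 0.53, 0.22} → pass.
1 of 3 fail.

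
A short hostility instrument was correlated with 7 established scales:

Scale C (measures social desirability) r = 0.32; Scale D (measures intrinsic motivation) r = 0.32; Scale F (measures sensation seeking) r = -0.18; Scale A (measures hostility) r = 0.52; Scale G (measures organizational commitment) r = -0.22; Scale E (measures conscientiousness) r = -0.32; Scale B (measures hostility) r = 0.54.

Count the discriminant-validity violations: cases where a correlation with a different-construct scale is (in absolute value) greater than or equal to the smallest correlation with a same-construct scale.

0

Convergent (same construct = hostility): Scale A, Scale B.
Smallest convergent = 0.52. Discriminant |r|: 0.32, 0.32, 0.18, 0.22, 0.32; count ≥ 0.52 → 0.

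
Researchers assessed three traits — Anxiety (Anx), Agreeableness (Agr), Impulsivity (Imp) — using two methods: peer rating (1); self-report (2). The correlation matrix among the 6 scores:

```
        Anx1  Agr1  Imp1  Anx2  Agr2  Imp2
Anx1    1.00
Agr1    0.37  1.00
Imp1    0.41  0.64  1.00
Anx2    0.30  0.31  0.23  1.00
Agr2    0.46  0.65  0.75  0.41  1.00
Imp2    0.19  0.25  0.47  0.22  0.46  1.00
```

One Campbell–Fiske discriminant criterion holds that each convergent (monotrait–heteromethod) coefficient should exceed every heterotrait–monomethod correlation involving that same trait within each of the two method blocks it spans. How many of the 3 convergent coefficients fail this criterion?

Convergent coefficients and their comparison sets:
Anx (methods 1·2): 0.30 vs {0.37, 0.41, 0.41, 0.22} → fail.
Agr (methods 1·2): 0.65 vs {0.37, 0.41, 0.64, 0.46} → pass.
Imp (methods 1·2): 0.47 vs {0.41, 0.22, 0.64, 0.46} → fail.
2 of 3 fail.

2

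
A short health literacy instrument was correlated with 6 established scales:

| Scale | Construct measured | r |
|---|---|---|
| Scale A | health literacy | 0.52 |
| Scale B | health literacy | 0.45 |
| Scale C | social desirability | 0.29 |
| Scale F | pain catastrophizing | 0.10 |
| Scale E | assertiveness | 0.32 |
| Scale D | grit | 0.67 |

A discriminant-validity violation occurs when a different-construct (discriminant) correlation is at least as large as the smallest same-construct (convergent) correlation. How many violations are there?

1

Convergent (same construct = health literacy): Scale A, Scale B.
Smallest convergent = 0.45. Discriminant values: 0.29, 0.10, 0.32, 0.67; count ≥ 0.45 → 1.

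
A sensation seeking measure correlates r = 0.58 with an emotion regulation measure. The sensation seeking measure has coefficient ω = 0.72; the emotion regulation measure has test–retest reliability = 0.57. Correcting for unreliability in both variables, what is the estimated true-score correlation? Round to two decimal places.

r_true = r_obs / √(r_xx · r_yy) = 0.58 / √(0.72 × 0.57) = 0.58 / √0.4104 = 0.58 / 0.6406 ≈ 0.91.

0.91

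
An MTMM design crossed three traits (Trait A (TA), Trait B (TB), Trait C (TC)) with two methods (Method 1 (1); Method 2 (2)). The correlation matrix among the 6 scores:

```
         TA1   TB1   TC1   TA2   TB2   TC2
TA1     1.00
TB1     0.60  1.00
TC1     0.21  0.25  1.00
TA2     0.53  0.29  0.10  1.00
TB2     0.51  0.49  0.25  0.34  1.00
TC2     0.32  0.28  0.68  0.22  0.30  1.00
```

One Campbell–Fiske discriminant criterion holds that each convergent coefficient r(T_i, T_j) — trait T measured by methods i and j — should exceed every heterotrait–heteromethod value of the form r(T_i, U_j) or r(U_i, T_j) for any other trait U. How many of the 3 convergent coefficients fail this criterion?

1

Checking each validity diagonal entry against its comparison values:
TA (methods 1·2): 0.53 vs {0.51, 0.29, 0.32, 0.10} → pass.
TB (methods 1·2): 0.49 vs {0.29, 0.51, 0.28, 0.25} → fail.
TC (methods 1·2): 0.68 vs {0.10, 0.32, 0.25, 0.28} → pass.
1 of 3 fail.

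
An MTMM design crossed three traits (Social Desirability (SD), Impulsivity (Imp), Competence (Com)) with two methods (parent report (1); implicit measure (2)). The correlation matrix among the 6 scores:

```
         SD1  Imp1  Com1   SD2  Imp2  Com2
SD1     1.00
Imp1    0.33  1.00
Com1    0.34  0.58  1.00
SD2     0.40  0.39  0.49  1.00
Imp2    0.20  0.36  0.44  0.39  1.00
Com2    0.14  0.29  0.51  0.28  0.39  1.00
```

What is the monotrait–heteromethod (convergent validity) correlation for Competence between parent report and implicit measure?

Same trait (Com), different methods: r(Com1, Com2) = 0.51.

0.51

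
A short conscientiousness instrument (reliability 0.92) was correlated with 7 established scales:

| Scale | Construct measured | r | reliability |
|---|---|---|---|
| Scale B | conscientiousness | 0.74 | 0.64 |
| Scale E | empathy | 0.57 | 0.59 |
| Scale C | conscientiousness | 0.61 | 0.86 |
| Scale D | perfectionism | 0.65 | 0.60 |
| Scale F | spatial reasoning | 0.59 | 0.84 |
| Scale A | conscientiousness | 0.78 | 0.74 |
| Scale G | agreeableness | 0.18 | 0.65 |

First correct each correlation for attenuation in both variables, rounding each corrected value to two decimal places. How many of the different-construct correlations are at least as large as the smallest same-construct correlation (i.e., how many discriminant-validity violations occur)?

Disattenuated r (r / √(r_scale · r_new)):
  Scale B (conv): 0.74 / √(0.64·0.92) = 0.96
  Scale E (disc): 0.57 / √(0.59·0.92) = 0.77
  Scale C (conv): 0.61 / √(0.86·0.92) = 0.69
  Scale D (disc): 0.65 / √(0.60·0.92) = 0.87
  Scale F (disc): 0.59 / √(0.84·0.92) = 0.67
  Scale A (conv): 0.78 / √(0.74·0.92) = 0.95
  Scale G (disc): 0.18 / √(0.65·0.92) = 0.23
Smallest convergent = 0.69. Discriminant values: 0.77, 0.87, 0.67, 0.23; count ≥ 0.69 → 2.

2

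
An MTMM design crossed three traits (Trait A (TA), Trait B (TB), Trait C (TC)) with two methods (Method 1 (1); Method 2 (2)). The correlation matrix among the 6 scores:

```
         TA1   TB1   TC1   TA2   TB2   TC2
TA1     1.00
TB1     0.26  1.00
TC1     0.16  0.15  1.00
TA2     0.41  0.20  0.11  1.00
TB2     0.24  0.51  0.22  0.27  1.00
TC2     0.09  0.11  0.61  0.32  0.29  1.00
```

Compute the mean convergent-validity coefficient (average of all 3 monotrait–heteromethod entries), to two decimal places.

0.51

Convergent values: 0.41, 0.51, 0.61; mean = 1.53/3 = 0.51.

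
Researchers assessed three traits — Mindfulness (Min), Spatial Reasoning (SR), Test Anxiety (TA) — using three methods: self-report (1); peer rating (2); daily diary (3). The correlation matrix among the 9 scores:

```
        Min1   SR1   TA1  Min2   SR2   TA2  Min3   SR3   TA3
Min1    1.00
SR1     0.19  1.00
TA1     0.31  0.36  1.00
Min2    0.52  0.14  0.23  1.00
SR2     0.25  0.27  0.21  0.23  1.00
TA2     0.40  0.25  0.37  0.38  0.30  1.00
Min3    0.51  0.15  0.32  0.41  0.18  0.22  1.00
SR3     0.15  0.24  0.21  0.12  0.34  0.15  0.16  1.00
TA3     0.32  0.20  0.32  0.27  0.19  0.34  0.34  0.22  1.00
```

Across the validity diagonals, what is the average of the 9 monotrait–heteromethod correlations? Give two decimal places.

0.37

Convergent values: 0.52, 0.51, 0.41, 0.27, 0.24, 0.34, 0.37, 0.32, 0.34; mean = 3.32/9 = 0.37.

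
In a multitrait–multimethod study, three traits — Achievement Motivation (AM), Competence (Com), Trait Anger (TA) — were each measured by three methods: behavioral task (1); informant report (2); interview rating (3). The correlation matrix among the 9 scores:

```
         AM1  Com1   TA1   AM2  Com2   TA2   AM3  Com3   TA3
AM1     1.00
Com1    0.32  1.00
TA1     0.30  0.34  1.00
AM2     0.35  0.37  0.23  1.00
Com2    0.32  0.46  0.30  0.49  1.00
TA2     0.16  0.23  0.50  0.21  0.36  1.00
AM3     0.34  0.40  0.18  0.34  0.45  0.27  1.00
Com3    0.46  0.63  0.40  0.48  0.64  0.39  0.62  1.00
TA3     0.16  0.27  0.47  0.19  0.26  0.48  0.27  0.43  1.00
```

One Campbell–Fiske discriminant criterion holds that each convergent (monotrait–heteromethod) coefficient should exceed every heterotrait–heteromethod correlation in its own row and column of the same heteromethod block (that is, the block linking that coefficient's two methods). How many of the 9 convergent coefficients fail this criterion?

3

Each convergent coefficient versus the relevant comparison correlations:
AM (methods 1·2): 0.35 vs {0.32, 0.37, 0.16, 0.23} → fail.
AM (methods 1·3): 0.34 vs {0.46, 0.40, 0.16, 0.18} → fail.
AM (methods 2·3): 0.34 vs {0.48, 0.45, 0.19, 0.27} → fail.
Com (methods 1·2): 0.46 vs {0.37, 0.32, 0.23, 0.30} → pass.
Com (methods 1·3): 0.63 vs {0.40, 0.46, 0.27, 0.40} → pass.
Com (methods 2·3): 0.64 vs {0.45, 0.48, 0.26, 0.39} → pass.
TA (methods 1·2): 0.50 vs {0.23, 0.16, 0.30, 0.23} → pass.
TA (methods 1·3): 0.47 vs {0.18, 0.16, 0.40, 0.27} → pass.
TA (methods 2·3): 0.48 vs {0.27, 0.19, 0.39, 0.26} → pass.
3 of 9 fail.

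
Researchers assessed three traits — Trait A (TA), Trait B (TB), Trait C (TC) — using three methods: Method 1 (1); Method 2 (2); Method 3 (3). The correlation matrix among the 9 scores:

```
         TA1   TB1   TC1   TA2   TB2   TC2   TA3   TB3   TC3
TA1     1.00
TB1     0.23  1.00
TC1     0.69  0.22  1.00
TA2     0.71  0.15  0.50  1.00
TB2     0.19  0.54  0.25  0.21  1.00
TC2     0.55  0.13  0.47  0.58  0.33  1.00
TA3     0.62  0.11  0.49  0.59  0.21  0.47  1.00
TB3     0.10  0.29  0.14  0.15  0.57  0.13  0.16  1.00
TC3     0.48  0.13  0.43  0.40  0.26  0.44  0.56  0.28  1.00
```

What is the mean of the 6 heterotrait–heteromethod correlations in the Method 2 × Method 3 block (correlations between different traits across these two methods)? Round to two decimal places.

HTHM values (method 2 × method 3): 0.15, 0.40, 0.21, 0.26, 0.47, 0.13; mean = 1.62/6 = 0.27.

0.27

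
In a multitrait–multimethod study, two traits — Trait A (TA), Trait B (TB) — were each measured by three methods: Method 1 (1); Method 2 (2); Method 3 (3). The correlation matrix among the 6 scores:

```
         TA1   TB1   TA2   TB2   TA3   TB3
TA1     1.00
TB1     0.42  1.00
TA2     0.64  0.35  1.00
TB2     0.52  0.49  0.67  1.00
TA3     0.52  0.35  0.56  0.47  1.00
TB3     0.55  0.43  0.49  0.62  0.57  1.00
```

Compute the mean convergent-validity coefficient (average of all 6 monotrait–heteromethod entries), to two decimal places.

0.54

Convergent values: 0.64, 0.52, 0.56, 0.49, 0.43, 0.62; mean = 3.26/6 = 0.54.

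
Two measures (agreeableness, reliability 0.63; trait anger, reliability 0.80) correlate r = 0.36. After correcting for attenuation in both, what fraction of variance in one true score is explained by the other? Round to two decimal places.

0.26

Disattenuated r = 0.36 / √(0.63 × 0.80) = 0.36 / 0.7099 = 0.5071.
Shared true-score variance = 0.5071² = 0.2572 ≈ 0.26.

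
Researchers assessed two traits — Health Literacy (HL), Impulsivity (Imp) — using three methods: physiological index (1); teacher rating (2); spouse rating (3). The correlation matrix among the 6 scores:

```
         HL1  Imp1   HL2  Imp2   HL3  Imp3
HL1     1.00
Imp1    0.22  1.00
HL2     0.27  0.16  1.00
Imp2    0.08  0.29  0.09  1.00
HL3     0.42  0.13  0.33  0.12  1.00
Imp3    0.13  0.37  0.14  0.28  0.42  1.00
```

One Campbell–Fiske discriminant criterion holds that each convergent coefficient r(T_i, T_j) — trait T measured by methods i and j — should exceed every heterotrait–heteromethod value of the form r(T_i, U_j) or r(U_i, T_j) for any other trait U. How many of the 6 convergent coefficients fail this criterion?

0

Checking each validity diagonal entry against its comparison values:
HL (methods 1·2): 0.27 vs {0.08, 0.16} → pass.
HL (methods 1·3): 0.42 vs {0.13, 0.13} → pass.
HL (methods 2·3): 0.33 vs {0.14, 0.12} → pass.
Imp (methods 1·2): 0.29 vs {0.16, 0.08} → pass.
Imp (methods 1·3): 0.37 vs {0.13, 0.13} → pass.
Imp (methods 2·3): 0.28 vs {0.12, 0.14} → pass.
0 of 6 fail.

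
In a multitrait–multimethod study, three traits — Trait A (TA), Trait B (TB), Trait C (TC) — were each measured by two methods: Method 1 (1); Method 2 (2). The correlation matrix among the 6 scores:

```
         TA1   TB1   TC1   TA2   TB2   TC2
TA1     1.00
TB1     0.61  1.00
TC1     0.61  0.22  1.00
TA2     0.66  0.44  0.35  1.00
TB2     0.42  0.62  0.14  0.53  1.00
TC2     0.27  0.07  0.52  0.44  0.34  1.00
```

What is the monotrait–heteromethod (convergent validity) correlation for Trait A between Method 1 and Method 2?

Same trait (TA), different methods: r(TA1, TA2) = 0.66.

0.66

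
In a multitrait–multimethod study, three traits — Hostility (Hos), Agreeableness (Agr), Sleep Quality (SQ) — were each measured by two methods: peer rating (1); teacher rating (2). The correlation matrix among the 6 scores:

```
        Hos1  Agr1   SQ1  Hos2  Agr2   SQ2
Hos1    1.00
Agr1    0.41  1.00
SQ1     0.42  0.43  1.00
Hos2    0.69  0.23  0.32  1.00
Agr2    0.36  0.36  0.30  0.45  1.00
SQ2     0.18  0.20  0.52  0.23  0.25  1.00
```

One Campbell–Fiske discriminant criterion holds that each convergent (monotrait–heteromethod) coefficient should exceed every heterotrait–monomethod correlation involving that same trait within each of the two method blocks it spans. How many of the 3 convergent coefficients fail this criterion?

Checking each validity diagonal entry against its comparison values:
Hos (methods 1·2): 0.69 vs {0.41, 0.45, 0.42, 0.23} → pass.
Agr (methods 1·2): 0.36 vs {0.41, 0.45, 0.43, 0.25} → fail.
SQ (methods 1·2): 0.52 vs {0.42, 0.23, 0.43, 0.25} → pass.
1 of 3 fail.

1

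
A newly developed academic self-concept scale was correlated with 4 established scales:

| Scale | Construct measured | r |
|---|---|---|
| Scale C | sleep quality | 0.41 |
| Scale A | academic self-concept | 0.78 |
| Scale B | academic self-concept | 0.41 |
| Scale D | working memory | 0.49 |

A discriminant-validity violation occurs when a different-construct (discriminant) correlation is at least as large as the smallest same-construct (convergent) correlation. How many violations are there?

Convergent (same construct = academic self-concept): Scale A, Scale B.
Smallest convergent = 0.41. Discriminant values: 0.41, 0.49; count ≥ 0.41 → 2.

2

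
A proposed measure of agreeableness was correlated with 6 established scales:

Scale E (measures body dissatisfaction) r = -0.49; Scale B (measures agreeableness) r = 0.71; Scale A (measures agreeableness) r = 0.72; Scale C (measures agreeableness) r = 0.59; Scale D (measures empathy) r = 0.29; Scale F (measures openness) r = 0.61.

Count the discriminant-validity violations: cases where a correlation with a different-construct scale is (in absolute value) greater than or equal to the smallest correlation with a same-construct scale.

Convergent (same construct = agreeableness): Scale B, Scale A, Scale C.
Smallest convergent = 0.59. Discriminant |r|: 0.49, 0.29, 0.61; count ≥ 0.59 → 1.

1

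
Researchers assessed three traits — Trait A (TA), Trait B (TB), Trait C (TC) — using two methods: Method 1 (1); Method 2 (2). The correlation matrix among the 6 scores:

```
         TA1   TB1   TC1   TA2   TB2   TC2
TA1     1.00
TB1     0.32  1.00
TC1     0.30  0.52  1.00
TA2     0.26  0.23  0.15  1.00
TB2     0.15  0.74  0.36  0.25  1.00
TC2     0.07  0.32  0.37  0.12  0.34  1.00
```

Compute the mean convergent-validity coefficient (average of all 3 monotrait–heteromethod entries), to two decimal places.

Convergent values: 0.26, 0.74, 0.37; mean = 1.37/3 = 0.46.

0.46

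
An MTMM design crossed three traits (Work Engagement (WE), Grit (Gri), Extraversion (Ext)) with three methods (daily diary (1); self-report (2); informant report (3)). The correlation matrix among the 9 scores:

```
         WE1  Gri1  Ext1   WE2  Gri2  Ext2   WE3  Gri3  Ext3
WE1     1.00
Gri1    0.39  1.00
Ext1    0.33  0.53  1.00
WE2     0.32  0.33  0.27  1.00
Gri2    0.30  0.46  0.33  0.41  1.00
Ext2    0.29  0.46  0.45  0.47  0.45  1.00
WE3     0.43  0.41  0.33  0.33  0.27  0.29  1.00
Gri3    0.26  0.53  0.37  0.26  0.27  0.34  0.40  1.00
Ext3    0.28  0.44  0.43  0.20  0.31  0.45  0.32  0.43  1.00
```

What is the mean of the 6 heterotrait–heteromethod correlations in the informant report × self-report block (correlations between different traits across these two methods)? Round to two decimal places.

HTHM values (method 3 × method 2): 0.27, 0.29, 0.26, 0.34, 0.20, 0.31; mean = 1.67/6 = 0.28.

0.28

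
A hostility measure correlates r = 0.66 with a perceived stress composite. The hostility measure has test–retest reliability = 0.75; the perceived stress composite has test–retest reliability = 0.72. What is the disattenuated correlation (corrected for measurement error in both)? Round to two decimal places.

0.90

r_true = r_obs / √(r_xx · r_yy) = 0.66 / √(0.75 × 0.72) = 0.66 / √0.5400 = 0.66 / 0.7348 ≈ 0.90.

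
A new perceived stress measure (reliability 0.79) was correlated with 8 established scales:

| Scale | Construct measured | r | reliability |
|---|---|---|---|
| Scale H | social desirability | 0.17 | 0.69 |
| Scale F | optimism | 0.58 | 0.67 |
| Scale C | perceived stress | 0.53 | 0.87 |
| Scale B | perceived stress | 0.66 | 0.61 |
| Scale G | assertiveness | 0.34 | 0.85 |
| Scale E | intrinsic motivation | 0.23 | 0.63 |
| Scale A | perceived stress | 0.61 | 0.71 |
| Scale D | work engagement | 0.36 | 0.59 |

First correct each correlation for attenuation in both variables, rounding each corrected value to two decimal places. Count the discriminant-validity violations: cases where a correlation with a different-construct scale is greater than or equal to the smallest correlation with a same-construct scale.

Disattenuated r (r / √(r_scale · r_new)):
  Scale H (disc): 0.17 / √(0.69·0.79) = 0.23
  Scale F (disc): 0.58 / √(0.67·0.79) = 0.80
  Scale C (conv): 0.53 / √(0.87·0.79) = 0.64
  Scale B (conv): 0.66 / √(0.61·0.79) = 0.95
  Scale G (disc): 0.34 / √(0.85·0.79) = 0.41
  Scale E (disc): 0.23 / √(0.63·0.79) = 0.33
  Scale A (conv): 0.61 / √(0.71·0.79) = 0.81
  Scale D (disc): 0.36 / √(0.59·0.79) = 0.53
Smallest convergent = 0.64. Discriminant values: 0.23, 0.80, 0.41, 0.33, 0.53; count ≥ 0.64 → 1.

1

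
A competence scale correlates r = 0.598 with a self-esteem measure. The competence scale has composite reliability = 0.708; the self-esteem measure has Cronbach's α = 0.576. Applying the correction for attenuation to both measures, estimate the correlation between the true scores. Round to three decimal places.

0.936

r_true = r_obs / √(r_xx · r_yy) = 0.598 / √(0.708 × 0.576) = 0.598 / √0.407808 = 0.598 / 0.6386 ≈ 0.936.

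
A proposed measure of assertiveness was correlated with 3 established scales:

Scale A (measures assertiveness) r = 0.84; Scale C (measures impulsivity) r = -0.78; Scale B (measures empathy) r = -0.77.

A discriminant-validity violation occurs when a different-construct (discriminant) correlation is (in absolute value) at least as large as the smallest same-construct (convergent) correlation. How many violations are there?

0

Convergent (same construct = assertiveness): Scale A.
Smallest convergent = 0.84. Discriminant |r|: 0.78, 0.77; count ≥ 0.84 → 0.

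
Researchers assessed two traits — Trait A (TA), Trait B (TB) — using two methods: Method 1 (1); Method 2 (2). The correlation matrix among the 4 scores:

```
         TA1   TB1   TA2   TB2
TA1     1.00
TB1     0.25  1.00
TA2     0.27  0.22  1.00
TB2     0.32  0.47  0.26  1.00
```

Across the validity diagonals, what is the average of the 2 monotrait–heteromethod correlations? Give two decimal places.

Convergent values: 0.27, 0.47; mean = 0.74/2 = 0.37.

0.37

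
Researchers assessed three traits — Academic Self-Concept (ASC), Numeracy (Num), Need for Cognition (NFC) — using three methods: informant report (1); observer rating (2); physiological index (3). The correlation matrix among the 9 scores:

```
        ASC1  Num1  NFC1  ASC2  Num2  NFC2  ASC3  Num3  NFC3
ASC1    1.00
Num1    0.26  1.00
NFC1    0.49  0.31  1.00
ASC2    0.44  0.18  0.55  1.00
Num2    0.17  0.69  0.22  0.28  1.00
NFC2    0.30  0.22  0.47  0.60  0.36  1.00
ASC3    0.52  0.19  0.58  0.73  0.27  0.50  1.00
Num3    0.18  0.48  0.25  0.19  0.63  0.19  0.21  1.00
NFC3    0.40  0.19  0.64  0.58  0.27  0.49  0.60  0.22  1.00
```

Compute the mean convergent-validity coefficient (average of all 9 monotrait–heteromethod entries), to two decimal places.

Convergent values: 0.44, 0.52, 0.73, 0.69, 0.48, 0.63, 0.47, 0.64, 0.49; mean = 5.09/9 = 0.57.

0.57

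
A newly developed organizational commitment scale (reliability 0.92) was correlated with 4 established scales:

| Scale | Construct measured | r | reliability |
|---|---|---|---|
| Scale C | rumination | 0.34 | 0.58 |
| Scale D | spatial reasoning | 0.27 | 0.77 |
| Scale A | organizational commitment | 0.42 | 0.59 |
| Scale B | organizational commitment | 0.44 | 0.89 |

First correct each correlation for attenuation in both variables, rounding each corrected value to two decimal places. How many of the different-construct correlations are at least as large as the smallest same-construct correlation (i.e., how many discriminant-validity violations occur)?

0

Disattenuated r (r / √(r_scale · r_new)):
  Scale C (disc): 0.34 / √(0.58·0.92) = 0.47
  Scale D (disc): 0.27 / √(0.77·0.92) = 0.32
  Scale A (conv): 0.42 / √(0.59·0.92) = 0.57
  Scale B (conv): 0.44 / √(0.89·0.92) = 0.49
Smallest convergent = 0.49. Discriminant values: 0.47, 0.32; count ≥ 0.49 → 0.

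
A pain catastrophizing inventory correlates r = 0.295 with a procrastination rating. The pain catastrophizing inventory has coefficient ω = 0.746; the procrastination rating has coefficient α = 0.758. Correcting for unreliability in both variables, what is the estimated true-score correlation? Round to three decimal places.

0.392

r_true = r_obs / √(r_xx · r_yy) = 0.295 / √(0.746 × 0.758) = 0.295 / √0.565468 = 0.295 / 0.7520 ≈ 0.392.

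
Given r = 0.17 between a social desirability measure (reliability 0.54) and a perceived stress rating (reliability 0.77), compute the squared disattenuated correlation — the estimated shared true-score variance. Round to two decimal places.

0.07

Disattenuated r = 0.17 / √(0.54 × 0.77) = 0.17 / 0.6448 = 0.2636.
Shared true-score variance = 0.2636² = 0.0695 ≈ 0.07.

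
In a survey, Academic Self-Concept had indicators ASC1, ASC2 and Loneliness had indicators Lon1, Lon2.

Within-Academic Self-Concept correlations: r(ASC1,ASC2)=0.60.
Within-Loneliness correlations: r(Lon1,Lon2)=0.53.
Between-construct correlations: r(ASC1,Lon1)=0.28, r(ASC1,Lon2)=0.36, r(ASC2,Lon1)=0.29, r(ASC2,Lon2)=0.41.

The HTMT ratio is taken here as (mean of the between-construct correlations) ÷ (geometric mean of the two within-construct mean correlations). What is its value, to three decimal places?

Mean heterotrait r = 1.34/4 = 0.3350.
Mean within-ASC = 0.60/1 = 0.6000; mean within-Lon = 0.53/1 = 0.5300.
Geometric mean = √(0.6000 × 0.5300) = 0.5639.
HTMT = 0.3350 / 0.5639 = 0.594.

0.594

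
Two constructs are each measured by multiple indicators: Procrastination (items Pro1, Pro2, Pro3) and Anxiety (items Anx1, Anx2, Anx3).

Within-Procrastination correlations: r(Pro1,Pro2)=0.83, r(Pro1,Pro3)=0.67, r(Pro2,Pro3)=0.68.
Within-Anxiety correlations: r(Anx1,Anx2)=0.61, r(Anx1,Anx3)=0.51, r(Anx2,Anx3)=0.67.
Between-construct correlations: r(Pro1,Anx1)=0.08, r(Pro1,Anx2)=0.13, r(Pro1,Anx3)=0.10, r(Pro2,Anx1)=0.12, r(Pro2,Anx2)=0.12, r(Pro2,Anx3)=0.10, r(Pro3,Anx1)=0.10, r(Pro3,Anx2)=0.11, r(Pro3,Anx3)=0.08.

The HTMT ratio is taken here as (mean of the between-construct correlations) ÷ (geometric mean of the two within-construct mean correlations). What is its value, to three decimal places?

Between-construct mean = 0.94/9 = 0.1044.
Mean within-Pro = 2.18/3 = 0.7267; mean within-Anx = 1.79/3 = 0.5967.
Geometric mean = √(0.7267 × 0.5967) = 0.6585.
HTMT = 0.1044 / 0.6585 = 0.159.

0.159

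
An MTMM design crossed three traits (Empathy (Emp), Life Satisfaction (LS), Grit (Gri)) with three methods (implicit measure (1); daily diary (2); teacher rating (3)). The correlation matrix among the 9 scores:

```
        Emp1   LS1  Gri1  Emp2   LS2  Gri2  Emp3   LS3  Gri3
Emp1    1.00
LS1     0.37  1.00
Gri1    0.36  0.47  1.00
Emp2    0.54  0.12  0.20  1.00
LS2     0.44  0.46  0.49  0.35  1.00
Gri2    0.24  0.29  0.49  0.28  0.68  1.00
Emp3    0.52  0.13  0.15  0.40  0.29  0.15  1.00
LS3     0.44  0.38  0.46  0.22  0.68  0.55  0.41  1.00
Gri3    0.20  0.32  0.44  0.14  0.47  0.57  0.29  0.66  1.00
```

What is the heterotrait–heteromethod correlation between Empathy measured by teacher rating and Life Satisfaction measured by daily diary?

0.29

Different traits and methods: r(Emp3, LS2) = 0.29.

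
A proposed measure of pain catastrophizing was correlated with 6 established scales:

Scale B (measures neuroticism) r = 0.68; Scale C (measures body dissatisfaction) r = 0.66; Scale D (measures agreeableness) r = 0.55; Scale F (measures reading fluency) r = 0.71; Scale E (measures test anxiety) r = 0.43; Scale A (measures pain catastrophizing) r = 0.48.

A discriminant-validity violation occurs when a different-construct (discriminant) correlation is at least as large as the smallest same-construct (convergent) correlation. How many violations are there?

4

Convergent (same construct = pain catastrophizing): Scale A.
Smallest convergent = 0.48. Discriminant values: 0.68, 0.66, 0.55, 0.71, 0.43; count ≥ 0.48 → 4.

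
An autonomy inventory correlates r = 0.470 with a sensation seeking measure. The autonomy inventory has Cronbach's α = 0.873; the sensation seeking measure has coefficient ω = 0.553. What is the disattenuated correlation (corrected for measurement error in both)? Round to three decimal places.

0.676

r_true = r_obs / √(r_xx · r_yy) = 0.470 / √(0.873 × 0.553) = 0.470 / √0.482769 = 0.470 / 0.6948 ≈ 0.676.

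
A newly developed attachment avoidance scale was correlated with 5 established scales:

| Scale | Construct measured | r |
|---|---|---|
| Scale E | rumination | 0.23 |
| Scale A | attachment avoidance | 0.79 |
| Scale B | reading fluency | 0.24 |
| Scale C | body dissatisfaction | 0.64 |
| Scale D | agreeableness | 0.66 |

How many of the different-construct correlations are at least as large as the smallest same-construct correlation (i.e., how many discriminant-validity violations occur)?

0

Convergent (same construct = attachment avoidance): Scale A.
Smallest convergent = 0.79. Discriminant values: 0.23, 0.24, 0.64, 0.66; count ≥ 0.79 → 0.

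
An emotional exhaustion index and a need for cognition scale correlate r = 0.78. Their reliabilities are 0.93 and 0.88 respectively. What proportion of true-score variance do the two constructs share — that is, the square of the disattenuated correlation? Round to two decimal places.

Disattenuated r = 0.78 / √(0.93 × 0.88) = 0.78 / 0.9047 = 0.8622.
Shared true-score variance = 0.8622² = 0.7434 ≈ 0.74.

0.74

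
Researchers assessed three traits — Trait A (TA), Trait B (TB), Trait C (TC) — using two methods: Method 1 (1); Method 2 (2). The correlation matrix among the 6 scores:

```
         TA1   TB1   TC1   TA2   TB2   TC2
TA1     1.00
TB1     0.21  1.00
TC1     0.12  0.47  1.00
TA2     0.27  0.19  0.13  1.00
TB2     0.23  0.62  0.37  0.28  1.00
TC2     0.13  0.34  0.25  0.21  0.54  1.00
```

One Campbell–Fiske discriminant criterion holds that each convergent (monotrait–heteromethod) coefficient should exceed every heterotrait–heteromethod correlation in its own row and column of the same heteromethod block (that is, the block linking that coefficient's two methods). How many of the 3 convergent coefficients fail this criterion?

Convergent coefficients and their comparison sets:
TA (methods 1·2): 0.27 vs {0.23, 0.19, 0.13, 0.13} → pass.
TB (methods 1·2): 0.62 vs {0.19, 0.23, 0.34, 0.37} → pass.
TC (methods 1·2): 0.25 vs {0.13, 0.13, 0.37, 0.34} → fail.
1 of 3 fail.

1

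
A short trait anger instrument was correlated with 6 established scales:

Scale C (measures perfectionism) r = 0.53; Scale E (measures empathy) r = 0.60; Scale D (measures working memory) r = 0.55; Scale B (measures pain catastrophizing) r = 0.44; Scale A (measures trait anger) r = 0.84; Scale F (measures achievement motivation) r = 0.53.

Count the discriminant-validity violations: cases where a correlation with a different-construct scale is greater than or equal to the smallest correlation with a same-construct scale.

Convergent (same construct = trait anger): Scale A.
Smallest convergent = 0.84. Discriminant values: 0.53, 0.60, 0.55, 0.44, 0.53; count ≥ 0.84 → 0.

0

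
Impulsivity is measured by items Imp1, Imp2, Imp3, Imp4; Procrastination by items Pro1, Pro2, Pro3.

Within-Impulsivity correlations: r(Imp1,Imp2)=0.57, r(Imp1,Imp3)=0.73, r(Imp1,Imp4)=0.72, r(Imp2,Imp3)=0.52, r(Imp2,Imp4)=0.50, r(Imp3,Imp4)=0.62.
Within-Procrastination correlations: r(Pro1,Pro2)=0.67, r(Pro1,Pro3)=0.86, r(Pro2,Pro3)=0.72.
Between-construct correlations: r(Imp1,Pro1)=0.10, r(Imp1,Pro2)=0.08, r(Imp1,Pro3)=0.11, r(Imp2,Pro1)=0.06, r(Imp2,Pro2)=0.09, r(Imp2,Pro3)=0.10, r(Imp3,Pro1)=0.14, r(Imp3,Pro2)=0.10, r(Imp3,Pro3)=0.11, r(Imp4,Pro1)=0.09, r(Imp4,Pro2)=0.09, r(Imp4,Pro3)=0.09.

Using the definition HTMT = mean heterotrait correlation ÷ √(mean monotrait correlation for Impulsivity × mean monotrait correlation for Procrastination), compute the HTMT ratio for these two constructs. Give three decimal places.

0.143

Between-construct mean = 1.16/12 = 0.0967.
Mean within-Imp = 3.66/6 = 0.6100; mean within-Pro = 2.25/3 = 0.7500.
Geometric mean = √(0.6100 × 0.7500) = 0.6764.
HTMT = 0.0967 / 0.6764 = 0.143.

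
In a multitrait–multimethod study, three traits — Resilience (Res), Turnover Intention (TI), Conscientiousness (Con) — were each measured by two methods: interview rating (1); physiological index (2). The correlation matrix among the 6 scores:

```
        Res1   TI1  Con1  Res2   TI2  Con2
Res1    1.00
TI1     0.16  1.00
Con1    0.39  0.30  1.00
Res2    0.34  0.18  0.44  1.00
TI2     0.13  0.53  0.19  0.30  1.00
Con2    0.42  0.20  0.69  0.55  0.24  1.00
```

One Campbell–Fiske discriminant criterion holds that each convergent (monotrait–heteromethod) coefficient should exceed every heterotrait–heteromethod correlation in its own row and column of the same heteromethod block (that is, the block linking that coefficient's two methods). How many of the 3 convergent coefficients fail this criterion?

Convergent coefficients and their comparison sets:
Res (methods 1·2): 0.34 vs {0.13, 0.18, 0.42, 0.44} → fail.
TI (methods 1·2): 0.53 vs {0.18, 0.13, 0.20, 0.19} → pass.
Con (methods 1·2): 0.69 vs {0.44, 0.42, 0.19, 0.20} → pass.
1 of 3 fail.

1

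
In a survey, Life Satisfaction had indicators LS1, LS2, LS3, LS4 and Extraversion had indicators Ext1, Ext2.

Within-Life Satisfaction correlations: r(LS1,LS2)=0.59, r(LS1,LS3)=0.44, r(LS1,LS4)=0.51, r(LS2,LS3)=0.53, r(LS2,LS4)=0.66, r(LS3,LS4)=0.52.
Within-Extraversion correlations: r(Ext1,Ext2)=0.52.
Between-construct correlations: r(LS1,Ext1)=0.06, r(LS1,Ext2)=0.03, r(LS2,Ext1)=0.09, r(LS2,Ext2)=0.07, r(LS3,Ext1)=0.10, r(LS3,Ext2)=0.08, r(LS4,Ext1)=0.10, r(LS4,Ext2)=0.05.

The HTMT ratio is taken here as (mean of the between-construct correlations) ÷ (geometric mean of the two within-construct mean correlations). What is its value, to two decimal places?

Mean between = 0.58/8 = 0.0725.
Mean within-LS = 3.25/6 = 0.5417; mean within-Ext = 0.52/1 = 0.5200.
Geometric mean = √(0.5417 × 0.5200) = 0.5307.
HTMT = 0.0725 / 0.5307 = 0.14.

0.14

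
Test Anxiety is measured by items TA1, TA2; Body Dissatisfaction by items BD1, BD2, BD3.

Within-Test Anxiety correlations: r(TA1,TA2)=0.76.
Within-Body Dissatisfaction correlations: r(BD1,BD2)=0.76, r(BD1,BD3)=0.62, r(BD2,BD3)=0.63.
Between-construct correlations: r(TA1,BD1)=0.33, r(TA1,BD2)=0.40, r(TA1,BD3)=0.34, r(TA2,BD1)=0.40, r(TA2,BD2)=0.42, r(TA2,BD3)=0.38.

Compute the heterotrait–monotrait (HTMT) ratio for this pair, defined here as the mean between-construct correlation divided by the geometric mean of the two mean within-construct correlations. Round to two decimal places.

Mean heterotrait r = 2.27/6 = 0.3783.
Mean within-TA = 0.76/1 = 0.7600; mean within-BD = 2.01/3 = 0.6700.
Geometric mean = √(0.7600 × 0.6700) = 0.7136.
HTMT = 0.3783 / 0.7136 = 0.53.

0.53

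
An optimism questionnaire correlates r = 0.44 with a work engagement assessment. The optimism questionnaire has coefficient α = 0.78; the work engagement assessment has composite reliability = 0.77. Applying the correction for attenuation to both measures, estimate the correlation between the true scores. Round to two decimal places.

0.57

r_true = r_obs / √(r_xx · r_yy) = 0.44 / √(0.78 × 0.77) = 0.44 / √0.6006 = 0.44 / 0.7750 ≈ 0.57.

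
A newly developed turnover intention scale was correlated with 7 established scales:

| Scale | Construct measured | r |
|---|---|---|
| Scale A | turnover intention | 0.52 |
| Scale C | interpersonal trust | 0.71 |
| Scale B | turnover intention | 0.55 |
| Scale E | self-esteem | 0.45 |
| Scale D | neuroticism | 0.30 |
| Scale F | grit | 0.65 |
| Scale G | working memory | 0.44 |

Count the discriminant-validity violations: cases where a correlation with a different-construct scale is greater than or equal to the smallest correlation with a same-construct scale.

2

Convergent (same construct = turnover intention): Scale A, Scale B.
Smallest convergent = 0.52. Discriminant values: 0.71, 0.45, 0.30, 0.65, 0.44; count ≥ 0.52 → 2.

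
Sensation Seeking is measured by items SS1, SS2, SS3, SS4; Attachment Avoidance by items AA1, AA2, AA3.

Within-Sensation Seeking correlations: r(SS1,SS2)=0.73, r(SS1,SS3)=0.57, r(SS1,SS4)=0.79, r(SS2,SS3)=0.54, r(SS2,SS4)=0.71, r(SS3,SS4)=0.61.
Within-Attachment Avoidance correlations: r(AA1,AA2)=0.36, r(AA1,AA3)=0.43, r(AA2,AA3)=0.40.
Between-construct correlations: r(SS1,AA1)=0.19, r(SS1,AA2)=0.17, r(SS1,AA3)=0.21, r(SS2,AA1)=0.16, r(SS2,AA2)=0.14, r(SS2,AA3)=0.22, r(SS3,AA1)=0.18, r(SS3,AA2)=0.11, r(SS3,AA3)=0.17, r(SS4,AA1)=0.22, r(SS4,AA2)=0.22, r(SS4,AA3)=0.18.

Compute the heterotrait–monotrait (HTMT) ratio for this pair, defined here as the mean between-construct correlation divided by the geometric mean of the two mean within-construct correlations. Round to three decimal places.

0.354

Mean between = 2.17/12 = 0.1808.
Mean within-SS = 3.95/6 = 0.6583; mean within-AA = 1.19/3 = 0.3967.
Geometric mean = √(0.6583 × 0.3967) = 0.5110.
HTMT = 0.1808 / 0.5110 = 0.354.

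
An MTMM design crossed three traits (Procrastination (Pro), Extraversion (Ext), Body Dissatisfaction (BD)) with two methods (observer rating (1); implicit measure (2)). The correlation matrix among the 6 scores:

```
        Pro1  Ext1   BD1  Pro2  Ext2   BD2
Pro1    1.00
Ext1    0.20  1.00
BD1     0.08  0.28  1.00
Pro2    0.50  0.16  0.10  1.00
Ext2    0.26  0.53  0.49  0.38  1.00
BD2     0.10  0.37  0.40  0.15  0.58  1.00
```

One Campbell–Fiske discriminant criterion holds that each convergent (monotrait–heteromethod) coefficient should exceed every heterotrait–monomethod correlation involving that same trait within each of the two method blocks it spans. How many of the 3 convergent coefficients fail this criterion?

2

Convergent coefficients and their comparison sets:
Pro (methods 1·2): 0.50 vs {0.20, 0.38, 0.08, 0.15} → pass.
Ext (methods 1·2): 0.53 vs {0.20, 0.38, 0.28, 0.58} → fail.
BD (methods 1·2): 0.40 vs {0.08, 0.15, 0.28, 0.58} → fail.
2 of 3 fail.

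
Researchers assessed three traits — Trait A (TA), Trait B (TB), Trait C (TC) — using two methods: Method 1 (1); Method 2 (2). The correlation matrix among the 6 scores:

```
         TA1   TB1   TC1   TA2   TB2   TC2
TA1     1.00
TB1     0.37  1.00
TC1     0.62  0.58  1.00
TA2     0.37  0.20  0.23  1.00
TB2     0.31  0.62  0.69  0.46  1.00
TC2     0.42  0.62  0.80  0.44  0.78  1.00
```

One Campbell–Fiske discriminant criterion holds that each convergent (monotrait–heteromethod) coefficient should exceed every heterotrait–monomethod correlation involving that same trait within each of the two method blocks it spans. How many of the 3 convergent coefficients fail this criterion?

Each convergent coefficient versus the relevant comparison correlations:
TA (methods 1·2): 0.37 vs {0.37, 0.46, 0.62, 0.44} → fail.
TB (methods 1·2): 0.62 vs {0.37, 0.46, 0.58, 0.78} → fail.
TC (methods 1·2): 0.80 vs {0.62, 0.44, 0.58, 0.78} → pass.
2 of 3 fail.

2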